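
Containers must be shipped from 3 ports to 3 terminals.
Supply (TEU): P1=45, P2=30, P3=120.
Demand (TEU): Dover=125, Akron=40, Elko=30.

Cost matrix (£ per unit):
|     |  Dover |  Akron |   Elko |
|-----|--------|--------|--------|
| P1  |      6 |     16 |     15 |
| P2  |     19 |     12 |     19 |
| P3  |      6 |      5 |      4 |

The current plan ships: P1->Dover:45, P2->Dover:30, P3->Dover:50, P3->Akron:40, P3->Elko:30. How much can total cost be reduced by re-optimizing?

180

Current plan cost = 45·6 + 30·19 + 50·6 + 40·5 + 30·4 = £1460.
Optimal plan:
  P1 to Dover: 45 × £6 = £270
  P2 to Akron: 30 × £12 = £360
  P3 to Dover: 80 × £6 = £480
  P3 to Akron: 10 × £5 = £50
  P3 to Elko: 30 × £4 = £120
Optimal cost = £1280.
Saving = 1460 − 1280 = £180.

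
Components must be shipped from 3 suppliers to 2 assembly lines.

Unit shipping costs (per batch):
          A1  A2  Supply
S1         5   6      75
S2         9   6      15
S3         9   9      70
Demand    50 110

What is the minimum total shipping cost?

A cheapest plan:
  S1->A1: 50 × 5 = 250
  S1->A2: 25 × 6 = 150
  S2->A2: 15 × 6 = 90
  S3->A2: 70 × 9 = 630
Total = 250 + 150 + 90 + 630 = 1120.
(Supply check: S1 ships 75; S2 ships 15; S3 ships 70.)

1120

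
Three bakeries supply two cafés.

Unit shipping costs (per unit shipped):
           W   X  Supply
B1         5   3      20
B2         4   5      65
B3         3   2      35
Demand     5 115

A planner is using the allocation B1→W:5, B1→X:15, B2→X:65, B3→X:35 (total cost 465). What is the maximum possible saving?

15

Current plan cost = 5·5 + 15·3 + 65·5 + 35·2 = 465.
Optimal plan:
  B1 to X: 20 trays
  B2 to W: 5 trays
  B2 to X: 60 trays
  B3 to X: 35 trays
Optimal cost = 450.
Saving = 465 − 450 = 15.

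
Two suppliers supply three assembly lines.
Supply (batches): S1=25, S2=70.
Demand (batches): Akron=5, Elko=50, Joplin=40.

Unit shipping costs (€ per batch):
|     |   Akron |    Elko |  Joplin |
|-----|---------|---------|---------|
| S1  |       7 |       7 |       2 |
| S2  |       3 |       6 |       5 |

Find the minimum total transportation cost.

440

An optimal shipping plan:
  S1 to Joplin: 25 batches
  S2 to Akron: 5 batches
  S2 to Elko: 50 batches
  S2 to Joplin: 15 batches
Total cost = €440.
(Supply check: S1 ships 25; S2 ships 70.)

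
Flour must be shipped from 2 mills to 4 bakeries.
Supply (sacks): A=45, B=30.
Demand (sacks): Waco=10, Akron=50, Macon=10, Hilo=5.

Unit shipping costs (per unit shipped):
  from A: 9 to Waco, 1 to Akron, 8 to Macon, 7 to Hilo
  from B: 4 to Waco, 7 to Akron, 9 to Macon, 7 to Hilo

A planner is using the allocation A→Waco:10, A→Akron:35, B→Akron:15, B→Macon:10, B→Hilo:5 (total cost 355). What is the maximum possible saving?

Current plan cost = 10·9 + 35·1 + 15·7 + 10·9 + 5·7 = 355.
Optimal plan:
  A→Akron: 45 × 1 = 45
  B→Waco: 10 × 4 = 40
  B→Akron: 5 × 7 = 35
  B→Macon: 10 × 9 = 90
  B→Hilo: 5 × 7 = 35
Optimal cost = 245.
Saving = 355 − 245 = 110.

110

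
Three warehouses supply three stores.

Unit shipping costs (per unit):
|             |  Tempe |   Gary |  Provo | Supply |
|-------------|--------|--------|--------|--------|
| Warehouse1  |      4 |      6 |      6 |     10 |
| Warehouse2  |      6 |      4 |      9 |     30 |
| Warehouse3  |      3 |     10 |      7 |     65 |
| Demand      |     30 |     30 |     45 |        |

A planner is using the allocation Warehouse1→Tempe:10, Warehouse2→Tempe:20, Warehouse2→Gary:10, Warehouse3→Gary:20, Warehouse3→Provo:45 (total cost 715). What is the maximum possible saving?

200

Current plan cost = 10·4 + 20·6 + 10·4 + 20·10 + 45·7 = 715.
Optimal plan:
  Warehouse1–Provo: 10 units
  Warehouse2–Gary: 30 units
  Warehouse3–Tempe: 30 units
  Warehouse3–Provo: 35 units
Optimal cost = 515.
Saving = 715 − 515 = 200.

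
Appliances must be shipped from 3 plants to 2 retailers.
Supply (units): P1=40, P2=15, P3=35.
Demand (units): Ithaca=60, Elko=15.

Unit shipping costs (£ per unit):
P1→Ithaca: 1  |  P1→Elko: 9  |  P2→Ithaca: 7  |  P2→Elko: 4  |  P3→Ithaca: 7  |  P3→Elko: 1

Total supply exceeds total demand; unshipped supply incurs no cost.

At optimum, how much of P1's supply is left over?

Minimum-cost shipments:
  P1–Ithaca: 40 × £1 = £40
  P3–Ithaca: 20 × £7 = £140
  P3–Elko: 15 × £1 = £15
Total cost = £195.
P1 ships 40 of its 40, leaving 0.

0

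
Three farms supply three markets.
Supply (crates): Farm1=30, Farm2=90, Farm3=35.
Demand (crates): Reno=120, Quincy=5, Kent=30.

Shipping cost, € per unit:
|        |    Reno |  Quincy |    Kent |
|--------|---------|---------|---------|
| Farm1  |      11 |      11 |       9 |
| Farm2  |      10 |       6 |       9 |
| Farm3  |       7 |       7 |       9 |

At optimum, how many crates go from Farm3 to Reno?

35

The minimum-cost plan:
  Farm1->Kent: 30 × €9 = €270
  Farm2->Reno: 85 × €10 = €850
  Farm2->Quincy: 5 × €6 = €30
  Farm3->Reno: 35 × €7 = €245
Total cost = €1395.
So Farm3→Reno carries 35 crates.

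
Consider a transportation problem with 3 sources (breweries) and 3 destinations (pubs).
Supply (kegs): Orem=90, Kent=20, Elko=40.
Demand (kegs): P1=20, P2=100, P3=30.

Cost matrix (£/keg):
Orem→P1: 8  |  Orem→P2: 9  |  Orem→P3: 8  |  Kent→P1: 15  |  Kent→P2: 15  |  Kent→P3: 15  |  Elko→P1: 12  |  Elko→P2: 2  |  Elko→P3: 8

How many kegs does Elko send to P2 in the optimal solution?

Solving gives:
  Orem->P1: 20 × £8 = £160
  Orem->P2: 40 × £9 = £360
  Orem->P3: 30 × £8 = £240
  Kent->P2: 20 × £15 = £300
  Elko->P2: 40 × £2 = £80
Total cost = £1140.
So Elko→P2 carries 40 kegs.

40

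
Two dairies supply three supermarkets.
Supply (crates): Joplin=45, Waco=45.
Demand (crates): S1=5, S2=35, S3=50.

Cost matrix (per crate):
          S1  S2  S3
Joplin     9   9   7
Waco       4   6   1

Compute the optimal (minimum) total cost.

Optimal allocation:
  Joplin to S1: 5 × 9 = 45
  Joplin to S2: 35 × 9 = 315
  Joplin to S3: 5 × 7 = 35
  Waco to S3: 45 × 1 = 45
Total = 45 + 315 + 35 + 45 = 440.

440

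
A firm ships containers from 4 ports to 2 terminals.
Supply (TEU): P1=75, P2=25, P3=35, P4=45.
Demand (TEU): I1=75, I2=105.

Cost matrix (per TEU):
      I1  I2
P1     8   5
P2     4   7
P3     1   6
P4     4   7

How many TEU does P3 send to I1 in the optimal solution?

The minimum-cost plan:
  P1->I2: 75 × 5 = 375
  P2->I1: 25 × 4 = 100
  P3->I1: 35 × 1 = 35
  P4->I1: 15 × 4 = 60
  P4->I2: 30 × 7 = 210
Total cost = 780.
So P3→I1 carries 35 TEU.

35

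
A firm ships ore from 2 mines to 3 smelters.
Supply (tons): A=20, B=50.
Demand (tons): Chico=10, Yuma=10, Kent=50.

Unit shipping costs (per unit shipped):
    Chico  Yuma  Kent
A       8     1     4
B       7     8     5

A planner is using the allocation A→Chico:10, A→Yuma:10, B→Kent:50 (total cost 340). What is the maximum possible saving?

Current plan cost = 10·8 + 10·1 + 50·5 = 340.
Optimal plan:
  A to Yuma: 10 × 1 = 10
  A to Kent: 10 × 4 = 40
  B to Chico: 10 × 7 = 70
  B to Kent: 40 × 5 = 200
Optimal cost = 320.
Saving = 340 − 320 = 20.

20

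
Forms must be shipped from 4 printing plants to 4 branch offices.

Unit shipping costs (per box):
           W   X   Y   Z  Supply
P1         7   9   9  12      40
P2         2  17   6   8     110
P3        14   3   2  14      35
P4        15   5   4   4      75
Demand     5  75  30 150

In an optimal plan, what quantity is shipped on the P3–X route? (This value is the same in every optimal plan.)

Optimal shipments:
  P1–X: 40 × 9 = 360
  P2–W: 5 × 2 = 10
  P2–Y: 30 × 6 = 180
  P2–Z: 75 × 8 = 600
  P3–X: 35 × 3 = 105
  P4–Z: 75 × 4 = 300
Total cost = 1555.
So P3→X carries 35 boxes.

35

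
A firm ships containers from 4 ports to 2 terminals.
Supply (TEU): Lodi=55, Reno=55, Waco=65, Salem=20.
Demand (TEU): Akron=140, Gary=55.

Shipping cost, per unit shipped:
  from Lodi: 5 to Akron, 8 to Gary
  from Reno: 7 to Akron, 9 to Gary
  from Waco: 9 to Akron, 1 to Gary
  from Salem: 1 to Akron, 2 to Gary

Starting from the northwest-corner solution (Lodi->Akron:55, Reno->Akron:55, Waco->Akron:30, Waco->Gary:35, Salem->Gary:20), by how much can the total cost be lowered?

180

Current plan cost = 55·5 + 55·7 + 30·9 + 35·1 + 20·2 = 1005.
Optimal plan:
  Lodi–Akron: 55 TEU
  Reno–Akron: 55 TEU
  Waco–Akron: 10 TEU
  Waco–Gary: 55 TEU
  Salem–Akron: 20 TEU
Optimal cost = 825.
Saving = 1005 − 825 = 180.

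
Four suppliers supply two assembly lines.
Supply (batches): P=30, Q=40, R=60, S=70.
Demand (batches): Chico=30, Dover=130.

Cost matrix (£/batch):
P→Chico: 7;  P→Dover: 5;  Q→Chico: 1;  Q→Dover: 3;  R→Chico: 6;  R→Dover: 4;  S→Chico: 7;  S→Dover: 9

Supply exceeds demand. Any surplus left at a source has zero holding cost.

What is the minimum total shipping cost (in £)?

A cheapest plan:
  P–Dover: 30 × £5 = £150
  Q–Chico: 30 × £1 = £30
  Q–Dover: 10 × £3 = £30
  R–Dover: 60 × £4 = £240
  S–Dover: 30 × £9 = £270
Total = 150 + 30 + 30 + 240 + 270 = £720.

720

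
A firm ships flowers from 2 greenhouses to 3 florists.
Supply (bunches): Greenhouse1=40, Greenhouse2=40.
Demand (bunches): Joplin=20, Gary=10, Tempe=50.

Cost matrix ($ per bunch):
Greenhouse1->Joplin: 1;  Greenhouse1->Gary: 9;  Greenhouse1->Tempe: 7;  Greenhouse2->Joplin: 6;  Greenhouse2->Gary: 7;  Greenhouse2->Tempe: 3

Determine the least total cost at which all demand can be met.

300

A cheapest plan:
  Greenhouse1→Joplin: 20 bunches
  Greenhouse1→Gary: 10 bunches
  Greenhouse1→Tempe: 10 bunches
  Greenhouse2→Tempe: 40 bunches
Total cost = $300.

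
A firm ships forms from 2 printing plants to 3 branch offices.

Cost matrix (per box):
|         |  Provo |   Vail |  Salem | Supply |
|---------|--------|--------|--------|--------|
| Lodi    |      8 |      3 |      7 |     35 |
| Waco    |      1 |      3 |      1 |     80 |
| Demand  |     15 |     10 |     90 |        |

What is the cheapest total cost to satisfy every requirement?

285

A cheapest plan:
  Lodi to Vail: 10 × 3 = 30
  Lodi to Salem: 25 × 7 = 175
  Waco to Provo: 15 × 1 = 15
  Waco to Salem: 65 × 1 = 65
Total = 30 + 175 + 15 + 65 = 285.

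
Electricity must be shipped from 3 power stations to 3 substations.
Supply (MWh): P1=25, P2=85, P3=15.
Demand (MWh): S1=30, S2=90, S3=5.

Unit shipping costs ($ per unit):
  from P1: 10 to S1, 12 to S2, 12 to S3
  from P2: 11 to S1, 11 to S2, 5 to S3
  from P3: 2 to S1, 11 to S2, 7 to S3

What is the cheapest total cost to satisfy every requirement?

An optimal shipping plan:
  P1→S1: 15 × $10 = $150
  P1→S2: 10 × $12 = $120
  P2→S2: 80 × $11 = $880
  P2→S3: 5 × $5 = $25
  P3→S1: 15 × $2 = $30
Total = 150 + 120 + 880 + 25 + 30 = $1205.

1205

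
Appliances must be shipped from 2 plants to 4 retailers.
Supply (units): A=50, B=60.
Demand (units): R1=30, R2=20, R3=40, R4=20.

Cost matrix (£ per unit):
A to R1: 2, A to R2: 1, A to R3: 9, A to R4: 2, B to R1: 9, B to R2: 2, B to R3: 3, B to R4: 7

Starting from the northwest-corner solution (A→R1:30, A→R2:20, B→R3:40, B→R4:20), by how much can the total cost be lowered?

Current plan cost = 30·2 + 20·1 + 40·3 + 20·7 = £340.
Optimal plan:
  A to R1: 30 units
  A to R4: 20 units
  B to R2: 20 units
  B to R3: 40 units
Optimal cost = £260.
Saving = 340 − 260 = £80.

80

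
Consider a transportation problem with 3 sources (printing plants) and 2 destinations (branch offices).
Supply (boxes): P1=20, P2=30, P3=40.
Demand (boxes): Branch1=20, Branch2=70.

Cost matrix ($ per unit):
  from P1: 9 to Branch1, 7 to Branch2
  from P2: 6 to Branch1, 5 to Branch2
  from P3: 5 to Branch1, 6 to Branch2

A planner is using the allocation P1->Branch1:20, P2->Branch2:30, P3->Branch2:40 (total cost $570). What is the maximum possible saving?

60

Current plan cost = 20·9 + 30·5 + 40·6 = $570.
Optimal plan:
  P1–Branch2: 20 × $7 = $140
  P2–Branch2: 30 × $5 = $150
  P3–Branch1: 20 × $5 = $100
  P3–Branch2: 20 × $6 = $120
Optimal cost = $510.
Saving = 570 − 510 = $60.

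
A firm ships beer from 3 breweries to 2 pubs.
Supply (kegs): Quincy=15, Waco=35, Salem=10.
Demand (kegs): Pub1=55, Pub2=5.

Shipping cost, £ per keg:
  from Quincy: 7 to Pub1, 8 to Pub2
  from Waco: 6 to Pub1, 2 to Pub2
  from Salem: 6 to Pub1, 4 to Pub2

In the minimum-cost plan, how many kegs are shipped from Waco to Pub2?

5

Optimal shipments:
  Quincy->Pub1: 15 kegs
  Waco->Pub1: 30 kegs
  Waco->Pub2: 5 kegs
  Salem->Pub1: 10 kegs
Total cost = £355.
So Waco→Pub2 carries 5 kegs.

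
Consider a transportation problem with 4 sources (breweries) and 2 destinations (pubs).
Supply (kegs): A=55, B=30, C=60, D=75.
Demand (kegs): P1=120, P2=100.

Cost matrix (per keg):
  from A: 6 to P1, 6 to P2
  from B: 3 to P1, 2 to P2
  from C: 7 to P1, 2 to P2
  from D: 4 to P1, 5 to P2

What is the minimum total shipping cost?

810

A cheapest plan:
  A–P1: 45 × 6 = 270
  A–P2: 10 × 6 = 60
  B–P2: 30 × 2 = 60
  C–P2: 60 × 2 = 120
  D–P1: 75 × 4 = 300
Total = 270 + 60 + 60 + 120 + 300 = 810.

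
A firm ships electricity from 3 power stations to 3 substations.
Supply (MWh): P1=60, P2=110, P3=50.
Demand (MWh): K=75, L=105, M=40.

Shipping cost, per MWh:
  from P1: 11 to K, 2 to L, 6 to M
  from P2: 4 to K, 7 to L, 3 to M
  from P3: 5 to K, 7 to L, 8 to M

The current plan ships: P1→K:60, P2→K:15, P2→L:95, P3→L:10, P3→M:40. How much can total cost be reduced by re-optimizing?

Current plan cost = 60·11 + 15·4 + 95·7 + 10·7 + 40·8 = 1775.
Optimal plan:
  P1→L: 60 MWh
  P2→K: 70 MWh
  P2→M: 40 MWh
  P3→K: 5 MWh
  P3→L: 45 MWh
Optimal cost = 860.
Saving = 1775 − 860 = 915.

915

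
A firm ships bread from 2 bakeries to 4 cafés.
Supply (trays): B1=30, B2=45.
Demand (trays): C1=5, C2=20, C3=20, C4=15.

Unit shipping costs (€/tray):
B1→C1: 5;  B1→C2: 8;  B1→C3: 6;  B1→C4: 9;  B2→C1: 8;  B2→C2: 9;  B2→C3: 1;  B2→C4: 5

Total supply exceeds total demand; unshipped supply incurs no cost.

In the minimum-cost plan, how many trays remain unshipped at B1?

An optimal plan:
  B1->C1: 5 × €5 = €25
  B1->C2: 20 × €8 = €160
  B2->C3: 20 × €1 = €20
  B2->C4: 15 × €5 = €75
Total cost = €280.
B1 ships 25 of its 30, leaving 5.

5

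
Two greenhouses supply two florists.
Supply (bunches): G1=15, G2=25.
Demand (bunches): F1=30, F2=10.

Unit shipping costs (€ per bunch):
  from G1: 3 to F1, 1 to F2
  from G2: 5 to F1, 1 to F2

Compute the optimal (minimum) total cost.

Optimal allocation:
  G1→F1: 15 × €3 = €45
  G2→F1: 15 × €5 = €75
  G2→F2: 10 × €1 = €10
Total = 45 + 75 + 10 = €130.
(Supply check: G1 ships 15; G2 ships 25.)

130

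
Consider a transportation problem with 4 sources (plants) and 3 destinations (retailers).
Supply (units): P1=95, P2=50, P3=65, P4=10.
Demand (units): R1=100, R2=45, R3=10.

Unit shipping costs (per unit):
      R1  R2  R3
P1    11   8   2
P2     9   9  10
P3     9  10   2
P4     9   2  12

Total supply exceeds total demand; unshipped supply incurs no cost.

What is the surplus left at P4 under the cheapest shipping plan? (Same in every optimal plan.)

Minimum-cost shipments:
  P1→R2: 35 units
  P1→R3: 10 units
  P2→R1: 35 units
  P3→R1: 65 units
  P4→R2: 10 units
Total cost = 1220.
P4 ships 10 of its 10, leaving 0.

0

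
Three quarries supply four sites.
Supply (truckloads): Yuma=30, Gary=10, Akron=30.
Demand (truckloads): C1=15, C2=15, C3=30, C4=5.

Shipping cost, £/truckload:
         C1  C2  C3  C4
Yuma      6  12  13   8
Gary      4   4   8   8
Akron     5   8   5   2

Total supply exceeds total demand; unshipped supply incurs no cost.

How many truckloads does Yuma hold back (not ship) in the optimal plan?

5

An optimal plan:
  Yuma to C1: 15 truckloads
  Yuma to C2: 5 truckloads
  Yuma to C4: 5 truckloads
  Gary to C2: 10 truckloads
  Akron to C3: 30 truckloads
Total cost = £380.
Yuma ships 25 of its 30, leaving 5.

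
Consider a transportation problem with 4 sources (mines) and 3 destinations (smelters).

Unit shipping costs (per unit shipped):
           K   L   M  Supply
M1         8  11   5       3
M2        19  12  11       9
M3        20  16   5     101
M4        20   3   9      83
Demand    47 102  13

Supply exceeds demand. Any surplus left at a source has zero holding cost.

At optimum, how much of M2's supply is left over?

0

An optimal plan:
  M1 to K: 3 × 8 = 24
  M2 to L: 9 × 12 = 108
  M3 to K: 44 × 20 = 880
  M3 to L: 10 × 16 = 160
  M3 to M: 13 × 5 = 65
  M4 to L: 83 × 3 = 249
Total cost = 1486.
M2 ships 9 of its 9, leaving 0.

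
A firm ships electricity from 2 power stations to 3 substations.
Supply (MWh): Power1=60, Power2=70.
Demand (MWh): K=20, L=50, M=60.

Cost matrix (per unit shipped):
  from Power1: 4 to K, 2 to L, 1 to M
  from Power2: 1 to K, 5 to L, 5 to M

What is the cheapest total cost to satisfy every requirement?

One minimum-cost allocation:
  Power1→M: 60 MWh
  Power2→K: 20 MWh
  Power2→L: 50 MWh
Total cost = 330.
(Supply check: Power1 ships 60; Power2 ships 70.)

330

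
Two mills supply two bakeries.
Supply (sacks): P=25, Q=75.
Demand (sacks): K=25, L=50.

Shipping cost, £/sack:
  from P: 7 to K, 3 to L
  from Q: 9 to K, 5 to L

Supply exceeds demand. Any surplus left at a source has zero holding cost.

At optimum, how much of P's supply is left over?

0

Minimum-cost shipments:
  P→L: 25 × £3 = £75
  Q→K: 25 × £9 = £225
  Q→L: 25 × £5 = £125
Total cost = £425.
P ships 25 of its 25, leaving 0.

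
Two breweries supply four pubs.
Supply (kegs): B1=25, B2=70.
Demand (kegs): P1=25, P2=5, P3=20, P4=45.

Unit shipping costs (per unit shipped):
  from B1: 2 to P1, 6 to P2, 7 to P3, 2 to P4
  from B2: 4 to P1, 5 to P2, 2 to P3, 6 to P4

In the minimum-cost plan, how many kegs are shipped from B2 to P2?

The minimum-cost plan:
  B1 to P4: 25 × 2 = 50
  B2 to P1: 25 × 4 = 100
  B2 to P2: 5 × 5 = 25
  B2 to P3: 20 × 2 = 40
  B2 to P4: 20 × 6 = 120
Total cost = 335.
So B2→P2 carries 5 kegs.

5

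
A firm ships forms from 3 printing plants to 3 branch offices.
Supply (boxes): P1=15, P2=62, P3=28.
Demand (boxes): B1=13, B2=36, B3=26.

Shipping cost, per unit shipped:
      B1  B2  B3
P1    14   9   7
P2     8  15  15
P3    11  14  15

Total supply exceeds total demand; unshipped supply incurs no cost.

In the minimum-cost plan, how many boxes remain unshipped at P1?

0

An optimal plan:
  P1 to B3: 15 boxes
  P2 to B1: 13 boxes
  P2 to B2: 8 boxes
  P2 to B3: 11 boxes
  P3 to B2: 28 boxes
Total cost = 886.
P1 ships 15 of its 15, leaving 0.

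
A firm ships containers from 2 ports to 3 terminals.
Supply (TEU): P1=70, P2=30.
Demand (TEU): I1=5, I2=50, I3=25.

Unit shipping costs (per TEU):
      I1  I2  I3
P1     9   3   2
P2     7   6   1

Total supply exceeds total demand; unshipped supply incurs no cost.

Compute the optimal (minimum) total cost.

One minimum-cost allocation:
  P1->I2: 50 TEU
  P2->I1: 5 TEU
  P2->I3: 25 TEU
Total cost = 210.
(Supply check: P1 ships 50; P2 ships 30.)

210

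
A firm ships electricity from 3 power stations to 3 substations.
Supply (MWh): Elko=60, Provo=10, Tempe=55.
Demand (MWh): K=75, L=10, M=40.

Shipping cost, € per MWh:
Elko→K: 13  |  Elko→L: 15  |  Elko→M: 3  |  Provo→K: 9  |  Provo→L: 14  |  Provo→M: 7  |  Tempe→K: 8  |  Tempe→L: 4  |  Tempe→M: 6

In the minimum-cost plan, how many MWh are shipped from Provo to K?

10

Solving gives:
  Elko->K: 20 × €13 = €260
  Elko->M: 40 × €3 = €120
  Provo->K: 10 × €9 = €90
  Tempe->K: 45 × €8 = €360
  Tempe->L: 10 × €4 = €40
Total cost = €870.
So Provo→K carries 10 MWh.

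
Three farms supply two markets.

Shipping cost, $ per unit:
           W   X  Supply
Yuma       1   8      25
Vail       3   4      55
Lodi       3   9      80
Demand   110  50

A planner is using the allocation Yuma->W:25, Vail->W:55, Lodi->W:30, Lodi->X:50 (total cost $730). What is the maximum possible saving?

Current plan cost = 25·1 + 55·3 + 30·3 + 50·9 = $730.
Optimal plan:
  Yuma to W: 25 crates
  Vail to W: 5 crates
  Vail to X: 50 crates
  Lodi to W: 80 crates
Optimal cost = $480.
Saving = 730 − 480 = $250.

250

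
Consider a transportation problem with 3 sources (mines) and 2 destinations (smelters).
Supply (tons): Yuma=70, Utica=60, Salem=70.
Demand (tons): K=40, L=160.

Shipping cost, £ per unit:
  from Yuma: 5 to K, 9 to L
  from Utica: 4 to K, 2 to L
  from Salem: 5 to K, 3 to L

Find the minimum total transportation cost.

800

An optimal shipping plan:
  Yuma–K: 40 × £5 = £200
  Yuma–L: 30 × £9 = £270
  Utica–L: 60 × £2 = £120
  Salem–L: 70 × £3 = £210
Total = 200 + 270 + 120 + 210 = £800.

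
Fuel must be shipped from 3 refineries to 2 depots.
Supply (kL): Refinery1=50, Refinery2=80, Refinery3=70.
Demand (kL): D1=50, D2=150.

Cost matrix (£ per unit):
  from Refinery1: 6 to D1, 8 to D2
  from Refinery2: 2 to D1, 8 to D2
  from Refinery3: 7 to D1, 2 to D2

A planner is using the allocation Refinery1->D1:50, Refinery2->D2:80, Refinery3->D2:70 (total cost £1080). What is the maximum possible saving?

Current plan cost = 50·6 + 80·8 + 70·2 = £1080.
Optimal plan:
  Refinery1→D2: 50 × £8 = £400
  Refinery2→D1: 50 × £2 = £100
  Refinery2→D2: 30 × £8 = £240
  Refinery3→D2: 70 × £2 = £140
Optimal cost = £880.
Saving = 1080 − 880 = £200.

200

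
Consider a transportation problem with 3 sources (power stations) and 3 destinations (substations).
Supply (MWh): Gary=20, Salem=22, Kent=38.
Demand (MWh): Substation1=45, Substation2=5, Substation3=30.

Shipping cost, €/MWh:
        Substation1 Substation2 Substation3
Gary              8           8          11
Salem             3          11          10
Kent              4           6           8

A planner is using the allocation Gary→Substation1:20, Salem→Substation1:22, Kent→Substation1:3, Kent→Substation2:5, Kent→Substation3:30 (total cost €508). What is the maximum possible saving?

25

Current plan cost = 20·8 + 22·3 + 3·4 + 5·6 + 30·8 = €508.
Optimal plan:
  Gary–Substation2: 5 × €8 = €40
  Gary–Substation3: 15 × €11 = €165
  Salem–Substation1: 22 × €3 = €66
  Kent–Substation1: 23 × €4 = €92
  Kent–Substation3: 15 × €8 = €120
Optimal cost = €483.
Saving = 508 − 483 = €25.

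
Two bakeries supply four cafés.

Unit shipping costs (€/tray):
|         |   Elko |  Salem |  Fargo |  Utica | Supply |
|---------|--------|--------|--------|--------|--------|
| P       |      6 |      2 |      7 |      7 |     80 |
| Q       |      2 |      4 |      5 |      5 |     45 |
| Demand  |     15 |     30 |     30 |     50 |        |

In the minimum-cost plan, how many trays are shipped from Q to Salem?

The minimum-cost plan:
  P–Salem: 30 × €2 = €60
  P–Fargo: 30 × €7 = €210
  P–Utica: 20 × €7 = €140
  Q–Elko: 15 × €2 = €30
  Q–Utica: 30 × €5 = €150
Total cost = €590.
The route Q→Salem is not used.

0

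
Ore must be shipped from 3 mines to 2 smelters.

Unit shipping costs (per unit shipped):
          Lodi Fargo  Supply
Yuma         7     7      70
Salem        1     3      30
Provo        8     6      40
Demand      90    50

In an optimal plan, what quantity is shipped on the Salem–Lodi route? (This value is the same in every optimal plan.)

30

The minimum-cost plan:
  Yuma->Lodi: 60 × 7 = 420
  Yuma->Fargo: 10 × 7 = 70
  Salem->Lodi: 30 × 1 = 30
  Provo->Fargo: 40 × 6 = 240
Total cost = 760.
So Salem→Lodi carries 30 tons.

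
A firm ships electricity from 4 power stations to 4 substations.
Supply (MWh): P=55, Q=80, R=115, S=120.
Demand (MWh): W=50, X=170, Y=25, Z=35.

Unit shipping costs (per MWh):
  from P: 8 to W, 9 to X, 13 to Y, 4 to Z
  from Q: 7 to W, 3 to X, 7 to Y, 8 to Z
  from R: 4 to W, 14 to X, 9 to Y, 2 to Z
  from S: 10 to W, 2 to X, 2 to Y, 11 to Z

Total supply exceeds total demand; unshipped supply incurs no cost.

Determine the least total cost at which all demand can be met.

735

An optimal shipping plan:
  Q to X: 75 × 3 = 225
  R to W: 50 × 4 = 200
  R to Z: 35 × 2 = 70
  S to X: 95 × 2 = 190
  S to Y: 25 × 2 = 50
Total = 225 + 200 + 70 + 190 + 50 = 735.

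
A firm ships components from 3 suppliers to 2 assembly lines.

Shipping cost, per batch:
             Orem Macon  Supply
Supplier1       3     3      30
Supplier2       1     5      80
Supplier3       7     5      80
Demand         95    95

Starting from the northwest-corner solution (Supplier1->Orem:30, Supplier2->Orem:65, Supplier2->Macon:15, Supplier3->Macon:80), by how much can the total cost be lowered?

Current plan cost = 30·3 + 65·1 + 15·5 + 80·5 = 630.
Optimal plan:
  Supplier1->Orem: 15 × 3 = 45
  Supplier1->Macon: 15 × 3 = 45
  Supplier2->Orem: 80 × 1 = 80
  Supplier3->Macon: 80 × 5 = 400
Optimal cost = 570.
Saving = 630 − 570 = 60.

60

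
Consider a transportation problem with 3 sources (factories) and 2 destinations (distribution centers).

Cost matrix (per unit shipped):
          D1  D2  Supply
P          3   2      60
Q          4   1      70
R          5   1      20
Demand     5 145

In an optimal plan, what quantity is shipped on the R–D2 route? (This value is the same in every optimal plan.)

20

Solving gives:
  P–D1: 5 × 3 = 15
  P–D2: 55 × 2 = 110
  Q–D2: 70 × 1 = 70
  R–D2: 20 × 1 = 20
Total cost = 215.
So R→D2 carries 20 pallets.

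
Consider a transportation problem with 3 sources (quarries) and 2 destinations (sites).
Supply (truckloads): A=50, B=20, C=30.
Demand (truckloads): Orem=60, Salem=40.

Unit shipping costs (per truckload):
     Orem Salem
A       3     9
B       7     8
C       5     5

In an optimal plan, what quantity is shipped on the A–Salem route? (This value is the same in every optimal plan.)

0

Optimal shipments:
  A–Orem: 50 × 3 = 150
  B–Orem: 10 × 7 = 70
  B–Salem: 10 × 8 = 80
  C–Salem: 30 × 5 = 150
Total cost = 450.
The route A→Salem is not used.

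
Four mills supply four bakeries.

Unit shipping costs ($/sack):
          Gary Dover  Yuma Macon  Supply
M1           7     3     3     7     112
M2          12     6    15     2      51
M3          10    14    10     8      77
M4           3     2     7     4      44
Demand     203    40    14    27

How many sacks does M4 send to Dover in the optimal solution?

Solving gives:
  M1 to Gary: 82 × $7 = $574
  M1 to Dover: 16 × $3 = $48
  M1 to Yuma: 14 × $3 = $42
  M2 to Dover: 24 × $6 = $144
  M2 to Macon: 27 × $2 = $54
  M3 to Gary: 77 × $10 = $770
  M4 to Gary: 44 × $3 = $132
Total cost = $1764.
The route M4→Dover is not used.

0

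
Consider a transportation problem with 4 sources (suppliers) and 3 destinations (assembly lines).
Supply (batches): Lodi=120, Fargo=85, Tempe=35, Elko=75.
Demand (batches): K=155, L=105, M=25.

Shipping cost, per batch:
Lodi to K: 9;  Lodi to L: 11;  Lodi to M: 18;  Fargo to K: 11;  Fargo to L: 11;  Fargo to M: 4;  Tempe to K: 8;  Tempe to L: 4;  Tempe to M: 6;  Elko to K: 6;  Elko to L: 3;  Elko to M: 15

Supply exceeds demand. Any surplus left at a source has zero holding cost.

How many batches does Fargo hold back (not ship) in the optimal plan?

30

Minimum-cost shipments:
  Lodi–K: 120 × 9 = 1080
  Fargo–K: 30 × 11 = 330
  Fargo–M: 25 × 4 = 100
  Tempe–L: 35 × 4 = 140
  Elko–K: 5 × 6 = 30
  Elko–L: 70 × 3 = 210
Total cost = 1890.
Fargo ships 55 of its 85, leaving 30.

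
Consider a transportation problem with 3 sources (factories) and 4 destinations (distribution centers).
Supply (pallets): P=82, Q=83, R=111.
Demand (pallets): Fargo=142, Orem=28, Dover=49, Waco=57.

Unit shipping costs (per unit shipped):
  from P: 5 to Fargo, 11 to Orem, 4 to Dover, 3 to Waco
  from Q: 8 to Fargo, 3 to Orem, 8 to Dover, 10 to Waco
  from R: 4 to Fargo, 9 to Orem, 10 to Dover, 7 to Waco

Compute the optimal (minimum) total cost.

1239

An optimal shipping plan:
  P–Dover: 25 × 4 = 100
  P–Waco: 57 × 3 = 171
  Q–Fargo: 31 × 8 = 248
  Q–Orem: 28 × 3 = 84
  Q–Dover: 24 × 8 = 192
  R–Fargo: 111 × 4 = 444
Total = 100 + 171 + 248 + 84 + 192 + 444 = 1239.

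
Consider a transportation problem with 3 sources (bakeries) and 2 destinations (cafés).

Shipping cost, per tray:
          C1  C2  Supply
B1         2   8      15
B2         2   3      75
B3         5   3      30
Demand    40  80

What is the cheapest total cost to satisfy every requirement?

320

Optimal allocation:
  B1->C1: 15 × 2 = 30
  B2->C1: 25 × 2 = 50
  B2->C2: 50 × 3 = 150
  B3->C2: 30 × 3 = 90
Total = 30 + 50 + 150 + 90 = 320.
(Supply check: B1 ships 15; B2 ships 75; B3 ships 30.)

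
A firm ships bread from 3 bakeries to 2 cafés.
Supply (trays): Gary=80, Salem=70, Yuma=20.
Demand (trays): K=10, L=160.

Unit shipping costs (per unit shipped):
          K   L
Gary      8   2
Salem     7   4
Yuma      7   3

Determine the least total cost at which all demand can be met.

530

One minimum-cost allocation:
  Gary–L: 80 × 2 = 160
  Salem–K: 10 × 7 = 70
  Salem–L: 60 × 4 = 240
  Yuma–L: 20 × 3 = 60
Total = 160 + 70 + 240 + 60 = 530.
(Supply check: Gary ships 80; Salem ships 70; Yuma ships 20.)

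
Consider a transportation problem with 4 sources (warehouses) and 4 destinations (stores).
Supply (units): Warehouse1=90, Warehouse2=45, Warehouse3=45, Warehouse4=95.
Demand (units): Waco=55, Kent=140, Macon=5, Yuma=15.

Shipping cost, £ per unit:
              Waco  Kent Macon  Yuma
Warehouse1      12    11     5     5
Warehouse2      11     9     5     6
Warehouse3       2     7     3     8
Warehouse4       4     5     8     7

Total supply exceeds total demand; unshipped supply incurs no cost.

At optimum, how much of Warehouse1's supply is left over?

60

Minimum-cost shipments:
  Warehouse1–Kent: 10 × £11 = £110
  Warehouse1–Macon: 5 × £5 = £25
  Warehouse1–Yuma: 15 × £5 = £75
  Warehouse2–Kent: 45 × £9 = £405
  Warehouse3–Waco: 45 × £2 = £90
  Warehouse4–Waco: 10 × £4 = £40
  Warehouse4–Kent: 85 × £5 = £425
Total cost = £1170.
Warehouse1 ships 30 of its 90, leaving 60.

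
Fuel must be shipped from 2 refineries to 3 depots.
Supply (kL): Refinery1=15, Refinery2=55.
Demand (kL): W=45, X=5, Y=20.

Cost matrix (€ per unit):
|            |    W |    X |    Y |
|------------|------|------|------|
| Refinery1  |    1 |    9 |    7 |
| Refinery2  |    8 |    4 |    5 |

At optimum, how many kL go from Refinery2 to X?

Optimal shipments:
  Refinery1 to W: 15 × €1 = €15
  Refinery2 to W: 30 × €8 = €240
  Refinery2 to X: 5 × €4 = €20
  Refinery2 to Y: 20 × €5 = €100
Total cost = €375.
So Refinery2→X carries 5 kL.

5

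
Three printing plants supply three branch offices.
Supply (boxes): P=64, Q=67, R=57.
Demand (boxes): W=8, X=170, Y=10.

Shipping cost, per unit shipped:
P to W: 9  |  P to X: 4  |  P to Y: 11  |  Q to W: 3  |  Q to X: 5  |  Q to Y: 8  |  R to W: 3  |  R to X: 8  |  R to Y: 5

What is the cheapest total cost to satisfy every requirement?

One minimum-cost allocation:
  P to X: 64 × 4 = 256
  Q to X: 67 × 5 = 335
  R to W: 8 × 3 = 24
  R to X: 39 × 8 = 312
  R to Y: 10 × 5 = 50
Total = 256 + 335 + 24 + 312 + 50 = 977.

977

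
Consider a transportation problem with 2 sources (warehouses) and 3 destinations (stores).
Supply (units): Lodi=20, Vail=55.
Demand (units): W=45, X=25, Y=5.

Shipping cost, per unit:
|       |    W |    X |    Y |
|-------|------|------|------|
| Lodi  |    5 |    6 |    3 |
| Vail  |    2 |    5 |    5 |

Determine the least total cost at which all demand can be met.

An optimal shipping plan:
  Lodi->X: 15 units
  Lodi->Y: 5 units
  Vail->W: 45 units
  Vail->X: 10 units
Total cost = 245.

245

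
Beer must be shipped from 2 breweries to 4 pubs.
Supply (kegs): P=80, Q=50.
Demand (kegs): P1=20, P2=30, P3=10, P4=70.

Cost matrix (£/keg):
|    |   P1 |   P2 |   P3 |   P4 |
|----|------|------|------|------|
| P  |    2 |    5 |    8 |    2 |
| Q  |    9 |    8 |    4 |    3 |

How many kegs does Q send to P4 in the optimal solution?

Solving gives:
  P to P1: 20 × £2 = £40
  P to P2: 30 × £5 = £150
  P to P4: 30 × £2 = £60
  Q to P3: 10 × £4 = £40
  Q to P4: 40 × £3 = £120
Total cost = £410.
So Q→P4 carries 40 kegs.

40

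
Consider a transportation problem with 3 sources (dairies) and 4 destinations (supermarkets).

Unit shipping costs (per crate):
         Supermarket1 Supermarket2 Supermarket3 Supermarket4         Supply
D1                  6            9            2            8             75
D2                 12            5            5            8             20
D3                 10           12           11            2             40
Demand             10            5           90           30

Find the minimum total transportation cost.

Optimal allocation:
  D1→Supermarket3: 75 crates
  D2→Supermarket2: 5 crates
  D2→Supermarket3: 15 crates
  D3→Supermarket1: 10 crates
  D3→Supermarket4: 30 crates
Total cost = 410.
(Supply check: D1 ships 75; D2 ships 20; D3 ships 40.)

410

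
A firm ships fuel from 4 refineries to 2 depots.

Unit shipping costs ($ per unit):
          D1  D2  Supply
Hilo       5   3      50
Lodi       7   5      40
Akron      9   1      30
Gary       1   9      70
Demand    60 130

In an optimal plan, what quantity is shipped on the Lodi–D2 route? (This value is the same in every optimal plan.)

40

Optimal shipments:
  Hilo->D2: 50 × $3 = $150
  Lodi->D2: 40 × $5 = $200
  Akron->D2: 30 × $1 = $30
  Gary->D1: 60 × $1 = $60
  Gary->D2: 10 × $9 = $90
Total cost = $530.
So Lodi→D2 carries 40 kL.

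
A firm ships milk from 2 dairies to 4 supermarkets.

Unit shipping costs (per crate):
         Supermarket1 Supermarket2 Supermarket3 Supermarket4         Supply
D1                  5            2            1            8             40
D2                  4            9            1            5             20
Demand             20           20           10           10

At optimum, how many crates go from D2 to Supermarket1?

Solving gives:
  D1→Supermarket1: 10 crates
  D1→Supermarket2: 20 crates
  D1→Supermarket3: 10 crates
  D2→Supermarket1: 10 crates
  D2→Supermarket4: 10 crates
Total cost = 190.
So D2→Supermarket1 carries 10 crates.

10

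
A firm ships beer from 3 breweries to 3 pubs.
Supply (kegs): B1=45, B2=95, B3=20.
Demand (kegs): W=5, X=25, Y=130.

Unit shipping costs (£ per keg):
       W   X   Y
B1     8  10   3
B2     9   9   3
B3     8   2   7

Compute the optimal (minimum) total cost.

An optimal shipping plan:
  B1 to W: 5 × £8 = £40
  B1 to Y: 40 × £3 = £120
  B2 to X: 5 × £9 = £45
  B2 to Y: 90 × £3 = £270
  B3 to X: 20 × £2 = £40
Total = 40 + 120 + 45 + 270 + 40 = £515.

515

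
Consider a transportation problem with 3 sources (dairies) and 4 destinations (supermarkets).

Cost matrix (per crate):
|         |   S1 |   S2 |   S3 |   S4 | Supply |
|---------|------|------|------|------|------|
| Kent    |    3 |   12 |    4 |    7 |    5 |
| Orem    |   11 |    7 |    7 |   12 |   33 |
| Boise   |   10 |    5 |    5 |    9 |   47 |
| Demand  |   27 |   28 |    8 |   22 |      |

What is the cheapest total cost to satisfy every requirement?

Optimal allocation:
  Kent–S1: 5 crates
  Orem–S1: 22 crates
  Orem–S2: 11 crates
  Boise–S2: 17 crates
  Boise–S3: 8 crates
  Boise–S4: 22 crates
Total cost = 657.
(Supply check: Kent ships 5; Orem ships 33; Boise ships 47.)

657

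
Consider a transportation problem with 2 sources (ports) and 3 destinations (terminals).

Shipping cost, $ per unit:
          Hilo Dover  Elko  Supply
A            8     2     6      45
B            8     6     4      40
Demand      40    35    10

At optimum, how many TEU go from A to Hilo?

10

Optimal shipments:
  A to Hilo: 10 × $8 = $80
  A to Dover: 35 × $2 = $70
  B to Hilo: 30 × $8 = $240
  B to Elko: 10 × $4 = $40
Total cost = $430.
So A→Hilo carries 10 TEU.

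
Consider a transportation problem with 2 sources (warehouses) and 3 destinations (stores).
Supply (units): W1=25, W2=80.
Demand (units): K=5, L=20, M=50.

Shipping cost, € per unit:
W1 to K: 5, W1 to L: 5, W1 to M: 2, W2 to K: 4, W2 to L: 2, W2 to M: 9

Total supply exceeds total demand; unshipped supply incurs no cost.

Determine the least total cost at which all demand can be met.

A cheapest plan:
  W1 to M: 25 × €2 = €50
  W2 to K: 5 × €4 = €20
  W2 to L: 20 × €2 = €40
  W2 to M: 25 × €9 = €225
Total = 50 + 20 + 40 + 225 = €335.
(Supply check: W1 ships 25; W2 ships 50.)

335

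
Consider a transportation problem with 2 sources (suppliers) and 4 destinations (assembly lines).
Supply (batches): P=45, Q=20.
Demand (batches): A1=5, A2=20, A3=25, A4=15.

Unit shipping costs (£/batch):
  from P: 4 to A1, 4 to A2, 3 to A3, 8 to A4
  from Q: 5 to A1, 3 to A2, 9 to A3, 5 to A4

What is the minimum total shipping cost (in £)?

245

An optimal shipping plan:
  P→A1: 5 × £4 = £20
  P→A2: 15 × £4 = £60
  P→A3: 25 × £3 = £75
  Q→A2: 5 × £3 = £15
  Q→A4: 15 × £5 = £75
Total = 20 + 60 + 75 + 15 + 75 = £245.
(Supply check: P ships 45; Q ships 20.)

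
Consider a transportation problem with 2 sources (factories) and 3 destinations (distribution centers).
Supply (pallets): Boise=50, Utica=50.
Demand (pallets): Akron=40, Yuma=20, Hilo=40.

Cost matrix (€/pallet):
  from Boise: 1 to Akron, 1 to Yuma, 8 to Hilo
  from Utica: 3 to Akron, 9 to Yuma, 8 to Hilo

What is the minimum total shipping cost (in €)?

400

Optimal allocation:
  Boise–Akron: 30 × €1 = €30
  Boise–Yuma: 20 × €1 = €20
  Utica–Akron: 10 × €3 = €30
  Utica–Hilo: 40 × €8 = €320
Total = 30 + 20 + 30 + 320 = €400.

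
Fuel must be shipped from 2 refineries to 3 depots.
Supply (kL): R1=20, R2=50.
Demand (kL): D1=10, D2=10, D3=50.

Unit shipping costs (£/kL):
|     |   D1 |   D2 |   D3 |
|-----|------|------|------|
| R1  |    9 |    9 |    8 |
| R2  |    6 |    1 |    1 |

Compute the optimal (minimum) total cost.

220

One minimum-cost allocation:
  R1→D1: 10 × £9 = £90
  R1→D3: 10 × £8 = £80
  R2→D2: 10 × £1 = £10
  R2→D3: 40 × £1 = £40
Total = 90 + 80 + 10 + 40 = £220.
(Supply check: R1 ships 20; R2 ships 50.)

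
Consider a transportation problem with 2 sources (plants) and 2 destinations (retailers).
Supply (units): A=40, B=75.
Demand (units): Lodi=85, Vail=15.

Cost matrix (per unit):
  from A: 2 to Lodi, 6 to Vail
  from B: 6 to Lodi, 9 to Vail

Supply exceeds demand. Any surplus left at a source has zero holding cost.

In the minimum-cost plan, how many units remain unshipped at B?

15

An optimal plan:
  A->Lodi: 40 × 2 = 80
  B->Lodi: 45 × 6 = 270
  B->Vail: 15 × 9 = 135
Total cost = 485.
B ships 60 of its 75, leaving 15.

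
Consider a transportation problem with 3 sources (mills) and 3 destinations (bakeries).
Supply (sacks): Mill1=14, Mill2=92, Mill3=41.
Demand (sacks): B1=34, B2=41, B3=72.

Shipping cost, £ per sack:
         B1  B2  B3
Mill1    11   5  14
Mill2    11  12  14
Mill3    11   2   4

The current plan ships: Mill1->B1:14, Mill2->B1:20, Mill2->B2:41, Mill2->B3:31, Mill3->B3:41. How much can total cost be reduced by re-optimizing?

Current plan cost = 14·11 + 20·11 + 41·12 + 31·14 + 41·4 = £1464.
Optimal plan:
  Mill1->B2: 14 × £5 = £70
  Mill2->B1: 34 × £11 = £374
  Mill2->B2: 27 × £12 = £324
  Mill2->B3: 31 × £14 = £434
  Mill3->B3: 41 × £4 = £164
Optimal cost = £1366.
Saving = 1464 − 1366 = £98.

98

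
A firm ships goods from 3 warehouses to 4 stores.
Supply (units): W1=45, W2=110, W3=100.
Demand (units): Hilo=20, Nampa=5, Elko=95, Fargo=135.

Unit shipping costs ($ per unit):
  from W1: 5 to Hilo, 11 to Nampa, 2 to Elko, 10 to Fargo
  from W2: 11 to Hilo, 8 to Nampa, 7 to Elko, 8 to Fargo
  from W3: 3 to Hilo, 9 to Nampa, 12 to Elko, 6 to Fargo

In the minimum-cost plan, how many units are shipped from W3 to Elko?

The minimum-cost plan:
  W1→Elko: 45 × $2 = $90
  W2→Nampa: 5 × $8 = $40
  W2→Elko: 50 × $7 = $350
  W2→Fargo: 55 × $8 = $440
  W3→Hilo: 20 × $3 = $60
  W3→Fargo: 80 × $6 = $480
Total cost = $1460.
The route W3→Elko is not used.

0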